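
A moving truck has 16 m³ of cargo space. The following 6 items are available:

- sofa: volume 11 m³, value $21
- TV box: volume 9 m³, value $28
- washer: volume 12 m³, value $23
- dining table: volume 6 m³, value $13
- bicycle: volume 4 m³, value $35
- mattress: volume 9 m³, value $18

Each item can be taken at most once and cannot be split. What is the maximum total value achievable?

Check high-value combinations within 16 m³:
- TV box+bicycle: volume 9+4=13, value 28+35=63
- washer+bicycle: volume 12+4=16, value 23+35=58
- sofa+bicycle: volume 11+4=15, value 21+35=56
Best: $63.

$63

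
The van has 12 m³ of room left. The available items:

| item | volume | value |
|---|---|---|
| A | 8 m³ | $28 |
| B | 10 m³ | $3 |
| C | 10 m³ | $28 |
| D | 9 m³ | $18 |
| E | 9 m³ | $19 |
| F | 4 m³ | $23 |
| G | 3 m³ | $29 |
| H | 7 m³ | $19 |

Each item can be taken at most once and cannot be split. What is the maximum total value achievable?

Check high-value combinations within 12 m³:
- A+G: volume 8+3=11, value 28+29=57
- F+G: volume 4+3=7, value 23+29=52
- A+F: volume 8+4=12, value 28+23=51
- G+H: volume 3+7=10, value 29+19=48
Best: $57.

$57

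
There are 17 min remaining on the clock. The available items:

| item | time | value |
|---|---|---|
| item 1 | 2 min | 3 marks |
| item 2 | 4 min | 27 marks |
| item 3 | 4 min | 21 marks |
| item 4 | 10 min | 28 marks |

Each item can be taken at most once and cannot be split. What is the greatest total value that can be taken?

Check high-value combinations within 17 min:
- item 1+item 2+item 4: time 2+4+10=16, value 3+27+28=58
- item 2+item 4: time 4+10=14, value 27+28=55
- item 1+item 3+item 4: time 2+4+10=16, value 3+21+28=52
- item 1+item 2+item 3: time 2+4+4=10, value 3+27+21=51
- item 3+item 4: time 4+10=14, value 21+28=49
Best: 58 marks.

58 marks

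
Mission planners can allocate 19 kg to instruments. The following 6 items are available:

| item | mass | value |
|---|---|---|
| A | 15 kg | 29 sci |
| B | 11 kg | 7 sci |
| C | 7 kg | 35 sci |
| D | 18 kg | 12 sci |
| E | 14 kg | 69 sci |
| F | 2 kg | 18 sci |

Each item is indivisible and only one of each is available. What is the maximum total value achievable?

Check high-value combinations within 19 kg:
- E+F: mass 14+2=16, value 69+18=87
- E: mass 14, value 69
- C+F: mass 7+2=9, value 35+18=53
Best: 87 sci.

87 sci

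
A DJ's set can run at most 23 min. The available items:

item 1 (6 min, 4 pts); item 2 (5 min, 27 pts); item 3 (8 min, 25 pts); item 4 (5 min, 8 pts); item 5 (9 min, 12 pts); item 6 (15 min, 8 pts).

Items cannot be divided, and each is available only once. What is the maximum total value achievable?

Check high-value combinations within 23 min:
- item 2+item 3+item 5: duration 5+8+9=22, value 27+25+12=64
- item 2+item 3+item 4: duration 5+8+5=18, value 27+25+8=60
- item 1+item 2+item 3: duration 6+5+8=19, value 4+27+25=56
Best: 64 pts.

64 pts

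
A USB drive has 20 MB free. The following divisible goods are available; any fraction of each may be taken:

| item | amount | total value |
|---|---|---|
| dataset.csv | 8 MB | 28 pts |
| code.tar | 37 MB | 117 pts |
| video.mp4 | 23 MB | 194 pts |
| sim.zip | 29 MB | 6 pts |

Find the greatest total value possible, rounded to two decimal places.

Take in order of value per unit:
- video.mp4 (194/23 per unit): 20 of 23 → value 20×194/23 = 168.6957, running total 168.70
Total 168.70.

168.70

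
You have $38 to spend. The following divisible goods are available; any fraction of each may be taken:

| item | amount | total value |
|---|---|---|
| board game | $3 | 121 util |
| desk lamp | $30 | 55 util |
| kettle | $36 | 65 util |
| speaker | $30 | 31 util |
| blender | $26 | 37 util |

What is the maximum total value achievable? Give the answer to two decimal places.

Take in order of value per unit:
- board game (121/3 per unit): all 3 → value 121, running total 121.00
- desk lamp (55/30 per unit): all 30 → value 55, running total 176.00
- kettle (65/36 per unit): 5 of 36 → value 5×65/36 = 9.0278, running total 185.03
Total 185.03.

185.03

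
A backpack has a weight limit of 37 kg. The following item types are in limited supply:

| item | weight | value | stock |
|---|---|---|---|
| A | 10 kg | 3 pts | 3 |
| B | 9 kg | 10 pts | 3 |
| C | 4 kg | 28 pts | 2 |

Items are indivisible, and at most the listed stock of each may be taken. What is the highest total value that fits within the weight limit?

Top feasible selections:
- 3×B + 2×C: weight 35, value 86
- 1×A + 2×B + 2×C: weight 36, value 79
- 2×B + 2×C: weight 26, value 76
Best: 86 pts.

86 pts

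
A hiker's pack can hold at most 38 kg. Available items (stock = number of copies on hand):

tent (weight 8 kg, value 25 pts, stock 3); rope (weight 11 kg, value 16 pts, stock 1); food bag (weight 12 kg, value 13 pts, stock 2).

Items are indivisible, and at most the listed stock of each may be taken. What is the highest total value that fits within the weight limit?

Top feasible selections:
- 3×tent + 1×rope: weight 35, value 91
- 3×tent + 1×food bag: weight 36, value 88
Best: 91 pts.

91 pts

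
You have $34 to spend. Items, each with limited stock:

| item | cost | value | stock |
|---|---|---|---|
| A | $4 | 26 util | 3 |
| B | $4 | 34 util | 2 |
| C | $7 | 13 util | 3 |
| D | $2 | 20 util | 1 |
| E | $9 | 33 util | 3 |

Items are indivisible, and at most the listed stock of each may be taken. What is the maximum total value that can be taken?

Best selections within cost 34 and stock limits:
- 3×A + 2×B + 1×D + 1×E: cost 31, value 199
- 2×A + 2×B + 2×E: cost 34, value 186
Best: 199 util.

199 util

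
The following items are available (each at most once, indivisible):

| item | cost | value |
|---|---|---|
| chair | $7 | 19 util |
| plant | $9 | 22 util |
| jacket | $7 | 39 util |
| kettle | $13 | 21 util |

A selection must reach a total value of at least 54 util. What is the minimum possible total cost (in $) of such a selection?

14

Subsets with value ≥ 54, sorted by total cost:
- chair+jacket: cost 14, value 58
- plant+jacket: cost 16, value 61
Minimum cost: 14 $.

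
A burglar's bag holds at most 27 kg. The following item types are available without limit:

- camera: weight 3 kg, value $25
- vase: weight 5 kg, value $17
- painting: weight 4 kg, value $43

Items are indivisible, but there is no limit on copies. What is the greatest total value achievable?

$283

Best value-per-unit is painting at 43/4; filling with it alone gives 6×43 = 258.
Optimal mix: 1×camera + 6×painting → weight 27, value 283.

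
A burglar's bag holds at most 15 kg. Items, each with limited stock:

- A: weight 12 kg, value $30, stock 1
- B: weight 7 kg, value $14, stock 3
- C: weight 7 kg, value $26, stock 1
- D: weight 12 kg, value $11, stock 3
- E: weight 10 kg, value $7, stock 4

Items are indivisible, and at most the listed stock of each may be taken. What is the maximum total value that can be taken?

Best selections within weight 15 and stock limits:
- 1×B + 1×C: weight 14, value 40
- 1×A: weight 12, value 30
Best: $40.

$40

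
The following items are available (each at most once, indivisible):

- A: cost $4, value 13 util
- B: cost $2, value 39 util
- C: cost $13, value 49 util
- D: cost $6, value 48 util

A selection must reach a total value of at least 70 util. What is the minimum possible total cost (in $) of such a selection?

Subsets with value ≥ 70, sorted by total cost:
- B+D: cost 8, value 87
- A+B+D: cost 12, value 100
- B+C: cost 15, value 88
- A+B+C: cost 19, value 101
Minimum cost: 8 $.

8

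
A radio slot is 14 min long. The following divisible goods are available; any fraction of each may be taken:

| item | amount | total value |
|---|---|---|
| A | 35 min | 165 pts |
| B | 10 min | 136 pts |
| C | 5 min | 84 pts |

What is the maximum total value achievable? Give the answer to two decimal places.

Take in order of value per unit:
- C (84/5 per unit): all 5 → value 84, running total 84.00
- B (136/10 per unit): 9 of 10 → value 9×136/10 = 122.4000, running total 206.40
Total 206.40.

206.40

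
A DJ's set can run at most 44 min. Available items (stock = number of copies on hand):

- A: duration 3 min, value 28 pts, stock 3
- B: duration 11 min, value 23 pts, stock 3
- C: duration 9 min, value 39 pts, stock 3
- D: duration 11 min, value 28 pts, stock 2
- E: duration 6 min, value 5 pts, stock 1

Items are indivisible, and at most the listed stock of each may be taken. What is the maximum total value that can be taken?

206 pts

Top feasible selections:
- 3×A + 3×C + 1×E: duration 42, value 206
- 3×A + 3×C: duration 36, value 201
- 2×A + 3×C + 1×D: duration 44, value 201
Best: 206 pts.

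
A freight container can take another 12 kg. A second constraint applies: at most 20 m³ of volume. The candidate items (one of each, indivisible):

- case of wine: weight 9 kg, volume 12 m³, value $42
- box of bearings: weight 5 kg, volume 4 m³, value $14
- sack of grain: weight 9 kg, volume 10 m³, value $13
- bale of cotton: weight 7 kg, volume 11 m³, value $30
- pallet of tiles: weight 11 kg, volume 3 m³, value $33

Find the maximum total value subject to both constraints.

$44

Feasible sets respecting both limits:
- box of bearings+bale of cotton: weight 12, volume 15, value 44
- case of wine: weight 9, volume 12, value 42
- pallet of tiles: weight 11, volume 3, value 33
Best: $44.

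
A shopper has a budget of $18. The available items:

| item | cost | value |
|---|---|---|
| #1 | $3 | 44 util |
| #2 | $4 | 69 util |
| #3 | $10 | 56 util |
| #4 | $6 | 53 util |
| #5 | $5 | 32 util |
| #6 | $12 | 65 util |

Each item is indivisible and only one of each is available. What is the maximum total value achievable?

Check high-value combinations within $18:
- #1+#2+#4+#5: cost 3+4+6+5=18, value 44+69+53+32=198
- #1+#2+#3: cost 3+4+10=17, value 44+69+56=169
- #1+#2+#4: cost 3+4+6=13, value 44+69+53=166
- #2+#4+#5: cost 4+6+5=15, value 69+53+32=154
- #1+#2+#5: cost 3+4+5=12, value 44+69+32=145
Best: 198 util.

198 util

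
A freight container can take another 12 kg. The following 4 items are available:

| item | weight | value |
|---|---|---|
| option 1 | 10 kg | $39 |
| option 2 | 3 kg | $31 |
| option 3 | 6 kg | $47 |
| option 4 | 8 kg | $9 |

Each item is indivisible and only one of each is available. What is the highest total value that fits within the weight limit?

$78

Check high-value combinations within 12 kg:
- option 2+option 3: weight 3+6=9, value 31+47=78
- option 3: weight 6, value 47
- option 2+option 4: weight 3+8=11, value 31+9=40
Best: $78.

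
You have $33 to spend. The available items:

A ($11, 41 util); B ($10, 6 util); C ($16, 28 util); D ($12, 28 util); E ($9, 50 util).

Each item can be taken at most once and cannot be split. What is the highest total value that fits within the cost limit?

Check high-value combinations within $33:
- A+D+E: cost 11+12+9=32, value 41+28+50=119
- A+B+E: cost 11+10+9=30, value 41+6+50=97
- A+E: cost 11+9=20, value 41+50=91
- B+D+E: cost 10+12+9=31, value 6+28+50=84
- D+E: cost 12+9=21, value 28+50=78
Best: 119 util.

119 util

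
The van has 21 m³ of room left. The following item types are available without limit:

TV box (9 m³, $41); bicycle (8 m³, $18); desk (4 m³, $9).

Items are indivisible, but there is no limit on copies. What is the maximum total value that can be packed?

Best value-per-unit is TV box at 41/9, and filling with it alone uses volume 2×9=18. No mix of the others beats 2×41 = 82.

$82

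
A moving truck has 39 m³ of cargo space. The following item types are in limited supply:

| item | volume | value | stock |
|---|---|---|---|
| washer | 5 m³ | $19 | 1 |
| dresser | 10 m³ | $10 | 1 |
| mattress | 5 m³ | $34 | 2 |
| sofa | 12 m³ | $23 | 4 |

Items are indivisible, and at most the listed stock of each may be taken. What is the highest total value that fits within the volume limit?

$133

Best selections within volume 39 and stock limits:
- 1×washer + 2×mattress + 2×sofa: volume 39, value 133
- 1×washer + 1×dresser + 2×mattress + 1×sofa: volume 37, value 120
- 2×mattress + 2×sofa: volume 34, value 114
- 1×washer + 2×mattress + 1×sofa: volume 27, value 110
Best: $133.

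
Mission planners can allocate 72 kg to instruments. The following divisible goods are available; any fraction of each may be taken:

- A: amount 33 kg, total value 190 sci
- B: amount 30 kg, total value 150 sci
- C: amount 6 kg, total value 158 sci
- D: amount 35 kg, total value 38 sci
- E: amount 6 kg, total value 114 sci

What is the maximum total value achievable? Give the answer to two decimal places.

597.00

Take in order of value per unit:
- C (158/6 per unit): all 6 → value 158, running total 158.00
- E (114/6 per unit): all 6 → value 114, running total 272.00
- A (190/33 per unit): all 33 → value 190, running total 462.00
- B (150/30 per unit): 27 of 30 → value 27×150/30 = 135.0000, running total 597.00
Total 597.00.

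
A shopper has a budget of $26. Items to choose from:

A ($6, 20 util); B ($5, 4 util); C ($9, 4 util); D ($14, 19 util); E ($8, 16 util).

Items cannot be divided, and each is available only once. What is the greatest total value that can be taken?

43 util

This is a 0/1 knapsack; check combinations near the capacity.
- A+B+D: cost 6+5+14=25, value 20+4+19=43
- A+B+E: cost 6+5+8=19, value 20+4+16=40
- A+C+E: cost 6+9+8=23, value 20+4+16=40
- A+D: cost 6+14=20, value 20+19=39
Best: 43 util.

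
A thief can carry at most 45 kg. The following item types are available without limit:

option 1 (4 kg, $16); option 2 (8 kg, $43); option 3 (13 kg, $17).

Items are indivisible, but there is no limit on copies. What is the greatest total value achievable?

Best value-per-unit is option 2 at 43/8; filling with it alone gives 5×43 = 215.
Optimal mix: 1×option 1 + 5×option 2 → weight 44, value 231.

$231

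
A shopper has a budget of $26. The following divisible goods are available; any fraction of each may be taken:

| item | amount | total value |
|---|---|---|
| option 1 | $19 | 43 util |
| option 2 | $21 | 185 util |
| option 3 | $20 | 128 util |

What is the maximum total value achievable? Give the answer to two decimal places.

217.00

Take in order of value per unit:
- option 2 (185/21 per unit): all 21 → value 185, running total 185.00
- option 3 (128/20 per unit): 5 of 20 → value 5×128/20 = 32.0000, running total 217.00
Total 217.00.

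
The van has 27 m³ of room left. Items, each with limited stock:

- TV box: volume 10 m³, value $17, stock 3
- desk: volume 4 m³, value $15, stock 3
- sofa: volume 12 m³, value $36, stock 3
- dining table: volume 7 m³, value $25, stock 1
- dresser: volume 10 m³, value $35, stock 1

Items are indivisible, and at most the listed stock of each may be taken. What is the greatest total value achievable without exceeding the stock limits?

Best selections within volume 27 and stock limits:
- 2×desk + 1×sofa + 1×dining table: volume 27, value 91
- 2×desk + 1×dining table + 1×dresser: volume 25, value 90
- 1×desk + 1×sofa + 1×dresser: volume 26, value 86
Best: $91.

$91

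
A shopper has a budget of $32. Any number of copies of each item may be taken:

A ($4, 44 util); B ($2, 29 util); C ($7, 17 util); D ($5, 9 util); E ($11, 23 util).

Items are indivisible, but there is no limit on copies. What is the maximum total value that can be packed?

464 util

Best value-per-unit is B at 29/2, and filling with it alone uses cost 16×2=32. No mix of the others beats 16×29 = 464.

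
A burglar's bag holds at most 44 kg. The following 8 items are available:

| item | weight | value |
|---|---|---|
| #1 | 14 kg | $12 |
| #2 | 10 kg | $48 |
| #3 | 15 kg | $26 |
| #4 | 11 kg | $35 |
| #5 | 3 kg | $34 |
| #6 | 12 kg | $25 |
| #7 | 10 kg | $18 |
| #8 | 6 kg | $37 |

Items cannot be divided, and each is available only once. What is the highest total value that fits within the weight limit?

Check high-value combinations within 44 kg:
- #2+#4+#5+#6+#8: weight 10+11+3+12+6=42, value 48+35+34+25+37=179
- #2+#4+#5+#7+#8: weight 10+11+3+10+6=40, value 48+35+34+18+37=172
- #1+#2+#4+#5+#8: weight 14+10+11+3+6=44, value 12+48+35+34+37=166
Best: $179.

$179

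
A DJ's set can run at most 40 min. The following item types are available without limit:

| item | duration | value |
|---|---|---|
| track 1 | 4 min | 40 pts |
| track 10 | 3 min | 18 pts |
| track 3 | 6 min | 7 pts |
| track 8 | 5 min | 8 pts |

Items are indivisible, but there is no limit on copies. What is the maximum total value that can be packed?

Best value-per-unit is track 1 at 40/4, and filling with it alone uses duration 10×4=40. No mix of the others beats 10×40 = 400.

400 pts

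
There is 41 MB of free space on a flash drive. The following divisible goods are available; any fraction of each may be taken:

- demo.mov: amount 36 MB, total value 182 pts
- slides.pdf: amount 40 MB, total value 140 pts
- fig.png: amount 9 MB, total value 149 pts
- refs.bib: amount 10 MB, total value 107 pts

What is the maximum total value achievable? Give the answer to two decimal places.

367.22

Take in order of value per unit:
- fig.png (149/9 per unit): all 9 → value 149, running total 149.00
- refs.bib (107/10 per unit): all 10 → value 107, running total 256.00
- demo.mov (182/36 per unit): 22 of 36 → value 22×182/36 = 111.2222, running total 367.22
Total 367.22.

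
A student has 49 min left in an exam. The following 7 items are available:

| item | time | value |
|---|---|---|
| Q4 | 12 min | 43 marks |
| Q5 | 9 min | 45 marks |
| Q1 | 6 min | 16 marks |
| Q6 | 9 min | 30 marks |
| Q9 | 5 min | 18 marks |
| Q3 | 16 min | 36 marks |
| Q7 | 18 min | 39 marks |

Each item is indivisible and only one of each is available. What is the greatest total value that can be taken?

158 marks

Check high-value combinations within 49 min:
- Q4+Q5+Q1+Q9+Q3: time 12+9+6+5+16=48, value 43+45+16+18+36=158
- Q4+Q5+Q6+Q7: time 12+9+9+18=48, value 43+45+30+39=157
- Q4+Q5+Q6+Q3: time 12+9+9+16=46, value 43+45+30+36=154
- Q4+Q5+Q1+Q6+Q9: time 12+9+6+9+5=41, value 43+45+16+30+18=152
Best: 158 marks.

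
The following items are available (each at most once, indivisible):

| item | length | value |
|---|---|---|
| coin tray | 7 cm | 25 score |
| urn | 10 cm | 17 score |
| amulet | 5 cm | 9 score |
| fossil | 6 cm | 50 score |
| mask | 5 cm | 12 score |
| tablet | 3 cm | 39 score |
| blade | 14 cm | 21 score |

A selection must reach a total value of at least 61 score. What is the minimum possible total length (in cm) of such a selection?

9

Subsets with value ≥ 61, sorted by total length:
- fossil+tablet: length 9, value 89
- coin tray+tablet: length 10, value 64
- fossil+mask: length 11, value 62
Minimum length: 9 cm.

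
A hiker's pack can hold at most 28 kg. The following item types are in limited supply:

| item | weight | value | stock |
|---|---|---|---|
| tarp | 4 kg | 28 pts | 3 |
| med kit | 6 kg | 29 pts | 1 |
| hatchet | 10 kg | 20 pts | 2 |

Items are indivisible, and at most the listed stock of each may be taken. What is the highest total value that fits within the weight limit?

Top feasible selections:
- 3×tarp + 1×med kit + 1×hatchet: weight 28, value 133
- 3×tarp + 1×med kit: weight 18, value 113
Best: 133 pts.

133 pts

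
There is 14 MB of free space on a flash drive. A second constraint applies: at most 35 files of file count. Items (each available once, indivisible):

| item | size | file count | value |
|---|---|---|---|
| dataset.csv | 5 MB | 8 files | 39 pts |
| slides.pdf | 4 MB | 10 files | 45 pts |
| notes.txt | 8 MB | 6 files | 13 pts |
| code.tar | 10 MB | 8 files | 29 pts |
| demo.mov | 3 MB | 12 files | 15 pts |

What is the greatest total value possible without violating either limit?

99 pts

Feasible sets respecting both limits:
- dataset.csv+slides.pdf+demo.mov: size 12, file count 30, value 99
- dataset.csv+slides.pdf: size 9, file count 18, value 84
- slides.pdf+code.tar: size 14, file count 18, value 74
- slides.pdf+demo.mov: size 7, file count 22, value 60
Best: 99 pts.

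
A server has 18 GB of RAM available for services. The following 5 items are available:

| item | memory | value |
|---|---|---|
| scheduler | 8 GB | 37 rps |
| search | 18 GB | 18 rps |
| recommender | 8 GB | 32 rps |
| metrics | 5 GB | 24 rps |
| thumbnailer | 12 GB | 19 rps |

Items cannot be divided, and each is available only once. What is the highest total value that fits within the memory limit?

Check high-value combinations within 18 GB:
- scheduler+recommender: memory 8+8=16, value 37+32=69
- scheduler+metrics: memory 8+5=13, value 37+24=61
- recommender+metrics: memory 8+5=13, value 32+24=56
- metrics+thumbnailer: memory 5+12=17, value 24+19=43
- scheduler: memory 8, value 37
Best: 69 rps.

69 rps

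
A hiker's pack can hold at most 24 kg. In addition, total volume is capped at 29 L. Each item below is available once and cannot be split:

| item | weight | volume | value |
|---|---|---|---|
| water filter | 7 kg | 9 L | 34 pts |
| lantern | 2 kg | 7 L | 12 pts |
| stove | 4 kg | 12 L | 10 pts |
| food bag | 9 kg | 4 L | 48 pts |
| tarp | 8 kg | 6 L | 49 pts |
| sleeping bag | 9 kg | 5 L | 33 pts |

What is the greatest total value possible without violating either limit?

Feasible sets respecting both limits:
- water filter+food bag+tarp: weight 24, volume 19, value 131
- lantern+stove+food bag+tarp: weight 23, volume 29, value 119
- water filter+tarp+sleeping bag: weight 24, volume 20, value 116
Best: 131 pts.

131 pts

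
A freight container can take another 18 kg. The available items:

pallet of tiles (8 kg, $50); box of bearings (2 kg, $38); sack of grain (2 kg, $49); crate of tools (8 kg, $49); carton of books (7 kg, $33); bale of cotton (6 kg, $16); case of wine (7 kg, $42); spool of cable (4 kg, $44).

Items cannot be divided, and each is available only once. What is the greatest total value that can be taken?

$181

This is a 0/1 knapsack; check combinations near the capacity.
- pallet of tiles+box of bearings+sack of grain+spool of cable: weight 8+2+2+4=16, value 50+38+49+44=181
- box of bearings+sack of grain+crate of tools+spool of cable: weight 2+2+8+4=16, value 38+49+49+44=180
- box of bearings+sack of grain+case of wine+spool of cable: weight 2+2+7+4=15, value 38+49+42+44=173
Best: $181.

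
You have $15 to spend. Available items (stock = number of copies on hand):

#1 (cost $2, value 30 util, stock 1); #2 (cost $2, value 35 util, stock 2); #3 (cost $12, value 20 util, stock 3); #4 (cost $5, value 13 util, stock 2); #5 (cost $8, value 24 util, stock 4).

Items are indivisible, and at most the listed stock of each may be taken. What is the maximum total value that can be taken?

Best selections within cost 15 and stock limits:
- 1×#1 + 2×#2 + 1×#5: cost 14, value 124
- 1×#1 + 2×#2 + 1×#4: cost 11, value 113
- 1×#1 + 2×#2: cost 6, value 100
Best: 124 util.

124 util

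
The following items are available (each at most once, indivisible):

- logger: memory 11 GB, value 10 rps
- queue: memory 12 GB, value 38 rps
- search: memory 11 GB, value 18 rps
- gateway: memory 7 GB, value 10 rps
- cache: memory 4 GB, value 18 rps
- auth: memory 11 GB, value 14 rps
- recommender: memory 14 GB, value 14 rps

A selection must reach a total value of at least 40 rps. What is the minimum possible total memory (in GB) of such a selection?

16

Subsets with value ≥ 40, sorted by total memory:
- queue+cache: memory 16, value 56
- queue+gateway: memory 19, value 48
Minimum memory: 16 GB.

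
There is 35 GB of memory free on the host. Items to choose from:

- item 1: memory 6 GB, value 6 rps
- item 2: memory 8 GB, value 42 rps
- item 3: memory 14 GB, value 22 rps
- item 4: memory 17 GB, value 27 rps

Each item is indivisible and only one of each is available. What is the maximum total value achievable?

Check high-value combinations within 35 GB:
- item 1+item 2+item 4: memory 6+8+17=31, value 6+42+27=75
- item 1+item 2+item 3: memory 6+8+14=28, value 6+42+22=70
- item 2+item 4: memory 8+17=25, value 42+27=69
Best: 75 rps.

75 rps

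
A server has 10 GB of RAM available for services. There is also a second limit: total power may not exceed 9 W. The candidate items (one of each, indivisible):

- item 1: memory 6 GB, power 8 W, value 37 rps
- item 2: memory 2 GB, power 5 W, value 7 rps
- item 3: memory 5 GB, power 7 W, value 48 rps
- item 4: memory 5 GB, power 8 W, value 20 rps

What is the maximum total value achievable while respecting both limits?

48 rps

Feasible sets respecting both limits:
- item 3: memory 5, power 7, value 48
- item 1: memory 6, power 8, value 37
- item 4: memory 5, power 8, value 20
- item 2: memory 2, power 5, value 7
Best: 48 rps.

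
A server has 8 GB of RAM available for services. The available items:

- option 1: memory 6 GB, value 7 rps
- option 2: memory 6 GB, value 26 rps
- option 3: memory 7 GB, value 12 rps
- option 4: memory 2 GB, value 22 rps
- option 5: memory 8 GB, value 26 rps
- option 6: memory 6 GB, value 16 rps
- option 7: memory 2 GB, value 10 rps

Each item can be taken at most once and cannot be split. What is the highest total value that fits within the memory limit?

This is a 0/1 knapsack; check combinations near the capacity.
- option 2+option 4: memory 6+2=8, value 26+22=48
- option 4+option 6: memory 2+6=8, value 22+16=38
- option 2+option 7: memory 6+2=8, value 26+10=36
- option 4+option 7: memory 2+2=4, value 22+10=32
- option 1+option 4: memory 6+2=8, value 7+22=29
Best: 48 rps.

48 rps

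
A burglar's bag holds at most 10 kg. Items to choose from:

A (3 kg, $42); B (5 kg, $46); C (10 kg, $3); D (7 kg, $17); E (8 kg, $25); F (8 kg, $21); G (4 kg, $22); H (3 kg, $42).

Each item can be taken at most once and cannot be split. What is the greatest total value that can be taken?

$106

Check high-value combinations within 10 kg:
- A+G+H: weight 3+4+3=10, value 42+22+42=106
- A+B: weight 3+5=8, value 42+46=88
- B+H: weight 5+3=8, value 46+42=88
- A+H: weight 3+3=6, value 42+42=84
Best: $106.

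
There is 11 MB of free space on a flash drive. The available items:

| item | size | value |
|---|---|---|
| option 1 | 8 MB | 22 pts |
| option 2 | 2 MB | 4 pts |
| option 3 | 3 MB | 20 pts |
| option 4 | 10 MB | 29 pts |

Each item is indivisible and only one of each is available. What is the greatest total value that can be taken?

42 pts

Check high-value combinations within 11 MB:
- option 1+option 3: size 8+3=11, value 22+20=42
- option 4: size 10, value 29
- option 1+option 2: size 8+2=10, value 22+4=26
- option 2+option 3: size 2+3=5, value 4+20=24
Best: 42 pts.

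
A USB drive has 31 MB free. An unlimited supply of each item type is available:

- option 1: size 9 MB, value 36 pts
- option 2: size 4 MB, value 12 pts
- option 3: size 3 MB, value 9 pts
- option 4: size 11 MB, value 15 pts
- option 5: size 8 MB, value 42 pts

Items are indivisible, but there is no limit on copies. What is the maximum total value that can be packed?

Best value-per-unit is option 5 at 42/8; filling with it alone gives 3×42 = 126.
Optimal mix: 1×option 2 + 1×option 3 + 3×option 5 → size 31, value 147.

147 pts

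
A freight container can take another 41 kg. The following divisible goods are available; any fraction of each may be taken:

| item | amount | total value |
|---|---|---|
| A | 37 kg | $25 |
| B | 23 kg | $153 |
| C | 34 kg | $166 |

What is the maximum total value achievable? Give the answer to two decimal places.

240.88

Take in order of value per unit:
- B (153/23 per unit): all 23 → value 153, running total 153.00
- C (166/34 per unit): 18 of 34 → value 18×166/34 = 87.8824, running total 240.88
Total 240.88.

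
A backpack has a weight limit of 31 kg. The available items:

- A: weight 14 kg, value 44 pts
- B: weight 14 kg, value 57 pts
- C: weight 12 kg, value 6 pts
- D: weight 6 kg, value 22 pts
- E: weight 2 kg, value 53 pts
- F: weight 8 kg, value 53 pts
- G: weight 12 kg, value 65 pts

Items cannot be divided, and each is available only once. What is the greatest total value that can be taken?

193 pts

Check high-value combinations within 31 kg:
- D+E+F+G: weight 6+2+8+12=28, value 22+53+53+65=193
- B+D+E+F: weight 14+6+2+8=30, value 57+22+53+53=185
- B+E+G: weight 14+2+12=28, value 57+53+65=175
- A+D+E+F: weight 14+6+2+8=30, value 44+22+53+53=172
- E+F+G: weight 2+8+12=22, value 53+53+65=171
Best: 193 pts.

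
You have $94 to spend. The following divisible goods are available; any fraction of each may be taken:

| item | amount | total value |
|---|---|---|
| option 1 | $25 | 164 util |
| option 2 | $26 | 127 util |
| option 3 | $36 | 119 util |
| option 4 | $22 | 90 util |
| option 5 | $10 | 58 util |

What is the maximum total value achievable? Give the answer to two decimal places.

Take in order of value per unit:
- option 1 (164/25 per unit): all 25 → value 164, running total 164.00
- option 5 (58/10 per unit): all 10 → value 58, running total 222.00
- option 2 (127/26 per unit): all 26 → value 127, running total 349.00
- option 4 (90/22 per unit): all 22 → value 90, running total 439.00
- option 3 (119/36 per unit): 11 of 36 → value 11×119/36 = 36.3611, running total 475.36
Total 475.36.

475.36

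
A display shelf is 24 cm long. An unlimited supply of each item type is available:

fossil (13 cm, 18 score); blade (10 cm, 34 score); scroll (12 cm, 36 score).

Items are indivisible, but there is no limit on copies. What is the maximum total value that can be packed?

72 score

Best value-per-unit is blade at 34/10; filling with it alone gives 2×34 = 68.
Optimal mix: 2×scroll → length 24, value 72.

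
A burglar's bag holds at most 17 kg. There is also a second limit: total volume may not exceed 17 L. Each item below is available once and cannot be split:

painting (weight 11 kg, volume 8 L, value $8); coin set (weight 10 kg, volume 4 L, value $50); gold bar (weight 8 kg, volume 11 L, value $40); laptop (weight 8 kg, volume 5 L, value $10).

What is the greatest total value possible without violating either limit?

Feasible sets respecting both limits:
- coin set: weight 10, volume 4, value 50
- gold bar+laptop: weight 16, volume 16, value 50
- gold bar: weight 8, volume 11, value 40
Best: $50.

$50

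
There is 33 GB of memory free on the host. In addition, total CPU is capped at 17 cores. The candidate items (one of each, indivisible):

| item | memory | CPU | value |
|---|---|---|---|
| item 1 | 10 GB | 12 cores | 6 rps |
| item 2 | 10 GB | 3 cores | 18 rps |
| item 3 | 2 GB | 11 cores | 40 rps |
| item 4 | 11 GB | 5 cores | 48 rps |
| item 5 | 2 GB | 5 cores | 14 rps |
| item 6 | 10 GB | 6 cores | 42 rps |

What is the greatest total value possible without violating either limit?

108 rps

Feasible sets respecting both limits:
- item 2+item 4+item 6: memory 31, CPU 14, value 108
- item 4+item 5+item 6: memory 23, CPU 16, value 104
- item 4+item 6: memory 21, CPU 11, value 90
- item 3+item 4: memory 13, CPU 16, value 88
Best: 108 rps.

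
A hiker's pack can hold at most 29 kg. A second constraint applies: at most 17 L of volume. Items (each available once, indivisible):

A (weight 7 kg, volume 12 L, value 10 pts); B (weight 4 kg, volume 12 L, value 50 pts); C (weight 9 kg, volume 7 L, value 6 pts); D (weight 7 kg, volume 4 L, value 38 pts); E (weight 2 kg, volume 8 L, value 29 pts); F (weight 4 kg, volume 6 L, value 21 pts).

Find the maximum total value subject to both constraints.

Feasible sets respecting both limits:
- B+D: weight 11, volume 16, value 88
- D+E: weight 9, volume 12, value 67
- C+D+F: weight 20, volume 17, value 65
- D+F: weight 11, volume 10, value 59
Best: 88 pts.

88 pts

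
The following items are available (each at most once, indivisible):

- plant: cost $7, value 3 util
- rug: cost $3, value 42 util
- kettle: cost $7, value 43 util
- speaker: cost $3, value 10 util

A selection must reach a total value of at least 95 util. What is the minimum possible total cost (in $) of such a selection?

13

Subsets with value ≥ 95, sorted by total cost:
- rug+kettle+speaker: cost 13, value 95
- plant+rug+kettle+speaker: cost 20, value 98
Minimum cost: 13 $.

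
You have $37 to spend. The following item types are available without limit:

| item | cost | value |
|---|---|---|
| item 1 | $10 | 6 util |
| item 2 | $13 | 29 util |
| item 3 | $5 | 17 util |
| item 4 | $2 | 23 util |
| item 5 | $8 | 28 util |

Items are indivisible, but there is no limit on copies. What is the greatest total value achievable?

414 util

Best value-per-unit is item 4 at 23/2, and filling with it alone uses cost 18×2=36. No mix of the others beats 18×23 = 414.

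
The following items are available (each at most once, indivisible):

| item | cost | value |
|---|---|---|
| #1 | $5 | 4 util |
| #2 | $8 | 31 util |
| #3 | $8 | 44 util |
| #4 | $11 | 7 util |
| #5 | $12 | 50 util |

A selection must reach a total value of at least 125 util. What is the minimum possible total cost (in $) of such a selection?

Subsets with value ≥ 125, sorted by total cost:
- #2+#3+#5: cost 28, value 125
- #1+#2+#3+#5: cost 33, value 129
- #2+#3+#4+#5: cost 39, value 132
Minimum cost: 28 $.

28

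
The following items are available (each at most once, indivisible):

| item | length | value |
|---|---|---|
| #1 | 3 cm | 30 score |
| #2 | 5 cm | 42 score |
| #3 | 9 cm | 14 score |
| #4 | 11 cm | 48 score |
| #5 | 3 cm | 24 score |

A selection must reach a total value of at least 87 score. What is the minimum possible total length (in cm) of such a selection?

11

Subsets with value ≥ 87, sorted by total length:
- #1+#2+#5: length 11, value 96
- #2+#4: length 16, value 90
- #1+#4+#5: length 17, value 102
Minimum length: 11 cm.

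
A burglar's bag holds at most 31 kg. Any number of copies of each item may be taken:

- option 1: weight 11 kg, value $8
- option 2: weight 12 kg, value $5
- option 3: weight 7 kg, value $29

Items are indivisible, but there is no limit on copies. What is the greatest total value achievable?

$116

Best value-per-unit is option 3 at 29/7, and filling with it alone uses weight 4×7=28. No mix of the others beats 4×29 = 116.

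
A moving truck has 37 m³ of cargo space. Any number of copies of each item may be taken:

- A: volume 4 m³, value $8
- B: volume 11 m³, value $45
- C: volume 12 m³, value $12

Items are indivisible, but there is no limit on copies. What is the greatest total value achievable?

Best value-per-unit is B at 45/11; filling with it alone gives 3×45 = 135.
Optimal mix: 1×A + 3×B → volume 37, value 143.

$143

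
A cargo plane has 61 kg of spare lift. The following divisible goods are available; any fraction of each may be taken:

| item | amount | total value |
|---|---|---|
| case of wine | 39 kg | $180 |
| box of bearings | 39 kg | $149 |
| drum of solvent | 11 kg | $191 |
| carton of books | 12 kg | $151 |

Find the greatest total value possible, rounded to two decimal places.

517.38

Take in order of value per unit:
- drum of solvent (191/11 per unit): all 11 → value 191, running total 191.00
- carton of books (151/12 per unit): all 12 → value 151, running total 342.00
- case of wine (180/39 per unit): 38 of 39 → value 38×180/39 = 175.3846, running total 517.38
Total 517.38.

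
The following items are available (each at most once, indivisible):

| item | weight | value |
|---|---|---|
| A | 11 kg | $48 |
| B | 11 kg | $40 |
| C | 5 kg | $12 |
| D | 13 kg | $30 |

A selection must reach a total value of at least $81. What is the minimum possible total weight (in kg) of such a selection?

Subsets with value ≥ 81, sorted by total weight:
- A+B: weight 22, value 88
- A+B+C: weight 27, value 100
- A+C+D: weight 29, value 90
- B+C+D: weight 29, value 82
Minimum weight: 22 kg.

22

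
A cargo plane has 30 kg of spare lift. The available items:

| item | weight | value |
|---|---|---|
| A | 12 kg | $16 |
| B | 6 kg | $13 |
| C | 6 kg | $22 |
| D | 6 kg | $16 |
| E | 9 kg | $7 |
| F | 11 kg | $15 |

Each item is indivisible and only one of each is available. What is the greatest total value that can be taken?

Check high-value combinations within 30 kg:
- A+B+C+D: weight 12+6+6+6=30, value 16+13+22+16=67
- B+C+D+F: weight 6+6+6+11=29, value 13+22+16+15=66
- B+C+D+E: weight 6+6+6+9=27, value 13+22+16+7=58
Best: $67.

$67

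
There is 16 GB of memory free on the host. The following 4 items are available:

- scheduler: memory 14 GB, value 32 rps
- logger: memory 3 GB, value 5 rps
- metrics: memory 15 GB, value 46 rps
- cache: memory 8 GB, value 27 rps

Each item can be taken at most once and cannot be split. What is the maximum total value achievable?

Check high-value combinations within 16 GB:
- metrics: memory 15, value 46
- logger+cache: memory 3+8=11, value 5+27=32
- scheduler: memory 14, value 32
- cache: memory 8, value 27
- logger: memory 3, value 5
Best: 46 rps.

46 rps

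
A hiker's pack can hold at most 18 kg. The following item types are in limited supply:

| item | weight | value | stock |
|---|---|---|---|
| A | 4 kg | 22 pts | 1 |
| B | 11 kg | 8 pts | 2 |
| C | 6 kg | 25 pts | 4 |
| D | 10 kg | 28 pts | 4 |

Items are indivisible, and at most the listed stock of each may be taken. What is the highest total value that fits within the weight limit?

Best selections within weight 18 and stock limits:
- 3×C: weight 18, value 75
- 1×A + 2×C: weight 16, value 72
- 1×C + 1×D: weight 16, value 53
- 2×C: weight 12, value 50
Best: 75 pts.

75 pts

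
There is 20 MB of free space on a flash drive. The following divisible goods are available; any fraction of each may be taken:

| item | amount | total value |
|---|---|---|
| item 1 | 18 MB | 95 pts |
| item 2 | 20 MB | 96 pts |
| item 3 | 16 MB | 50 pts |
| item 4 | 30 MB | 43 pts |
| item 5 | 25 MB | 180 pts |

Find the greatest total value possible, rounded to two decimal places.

Take in order of value per unit:
- item 5 (180/25 per unit): 20 of 25 → value 20×180/25 = 144.0000, running total 144.00
Total 144.00.

144.00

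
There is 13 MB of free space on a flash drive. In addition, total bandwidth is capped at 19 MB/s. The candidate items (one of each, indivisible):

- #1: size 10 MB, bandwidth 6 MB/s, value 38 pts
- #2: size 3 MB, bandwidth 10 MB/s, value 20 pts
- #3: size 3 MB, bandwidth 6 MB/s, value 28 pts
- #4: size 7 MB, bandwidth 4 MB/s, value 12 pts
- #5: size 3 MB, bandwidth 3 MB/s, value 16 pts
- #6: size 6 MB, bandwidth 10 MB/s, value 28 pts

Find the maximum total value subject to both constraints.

72 pts

Feasible sets respecting both limits:
- #3+#5+#6: size 12, bandwidth 19, value 72
- #1+#3: size 13, bandwidth 12, value 66
- #2+#3+#5: size 9, bandwidth 19, value 64
- #1+#2: size 13, bandwidth 16, value 58
Best: 72 pts.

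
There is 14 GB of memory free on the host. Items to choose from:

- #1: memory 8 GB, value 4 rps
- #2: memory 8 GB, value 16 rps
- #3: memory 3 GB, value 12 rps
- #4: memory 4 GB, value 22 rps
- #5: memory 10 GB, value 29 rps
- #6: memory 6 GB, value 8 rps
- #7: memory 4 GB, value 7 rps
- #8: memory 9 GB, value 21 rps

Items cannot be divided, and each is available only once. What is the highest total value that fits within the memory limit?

This is a 0/1 knapsack; check combinations near the capacity.
- #4+#5: memory 4+10=14, value 22+29=51
- #4+#8: memory 4+9=13, value 22+21=43
- #3+#4+#6: memory 3+4+6=13, value 12+22+8=42
- #3+#4+#7: memory 3+4+4=11, value 12+22+7=41
- #3+#5: memory 3+10=13, value 12+29=41
Best: 51 rps.

51 rps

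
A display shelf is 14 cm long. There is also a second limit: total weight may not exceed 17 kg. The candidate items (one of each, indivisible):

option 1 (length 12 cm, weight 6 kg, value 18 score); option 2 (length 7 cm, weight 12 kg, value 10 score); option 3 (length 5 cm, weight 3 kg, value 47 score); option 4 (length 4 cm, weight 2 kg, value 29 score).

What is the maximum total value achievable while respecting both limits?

76 score

Feasible sets respecting both limits:
- option 3+option 4: length 9, weight 5, value 76
- option 2+option 3: length 12, weight 15, value 57
- option 3: length 5, weight 3, value 47
- option 2+option 4: length 11, weight 14, value 39
Best: 76 score.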